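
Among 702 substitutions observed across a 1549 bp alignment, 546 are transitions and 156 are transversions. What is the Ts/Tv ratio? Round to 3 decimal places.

R = 546/156 = 3.500.

3.500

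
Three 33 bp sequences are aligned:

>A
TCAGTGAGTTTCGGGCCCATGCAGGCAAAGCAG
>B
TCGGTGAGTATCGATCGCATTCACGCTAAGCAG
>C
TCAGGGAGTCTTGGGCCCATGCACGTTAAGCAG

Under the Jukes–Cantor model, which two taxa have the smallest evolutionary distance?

A and C

A–B: 8/33 differ, p = 0.242, d = 0.293.
A–C: 6/33 differ, p = 0.182, d = 0.208.
B–C: 9/33 differ, p = 0.273, d = 0.339.
The smallest distance is between A and C.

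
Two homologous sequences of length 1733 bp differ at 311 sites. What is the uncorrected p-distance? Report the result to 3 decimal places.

0.179

p = 311/1733 = 0.179457… ≈ 0.179 (to 3 d.p.).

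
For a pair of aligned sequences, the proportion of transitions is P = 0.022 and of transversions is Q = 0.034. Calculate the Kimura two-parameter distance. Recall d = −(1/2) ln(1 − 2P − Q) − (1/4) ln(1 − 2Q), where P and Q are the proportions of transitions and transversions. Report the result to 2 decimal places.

0.06

Under the Kimura two-parameter model, d = −½ ln(1 − 2P − Q) − ¼ ln(1 − 2Q).
1 − 2P − Q = 0.922, giving −½ ln(0.922) = 0.040605.
1 − 2Q = 0.932, giving −¼ ln(0.932) = 0.017606.
d = 0.040605 + 0.017606 = 0.058211.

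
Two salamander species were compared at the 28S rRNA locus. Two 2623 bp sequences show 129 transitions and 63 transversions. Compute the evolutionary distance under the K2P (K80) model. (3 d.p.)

0.078

P = 129/2623 ≈ 0.04918 and Q = 63/2623 ≈ 0.024018.
Under the Kimura two-parameter model, d = −½ ln(1 − 2P − Q) − ¼ ln(1 − 2Q).
1 − 2P − Q = 0.877622, giving −½ ln(0.877622) = 0.065270.
1 − 2Q = 0.951964, giving −¼ ln(0.951964) = 0.012307.
d = 0.065270 + 0.012307 = 0.077577.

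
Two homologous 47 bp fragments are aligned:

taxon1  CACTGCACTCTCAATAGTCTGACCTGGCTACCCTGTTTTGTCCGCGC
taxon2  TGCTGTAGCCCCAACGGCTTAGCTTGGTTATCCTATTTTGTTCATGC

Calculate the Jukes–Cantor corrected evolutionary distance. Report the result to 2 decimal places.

0.58

The sequences differ at 19 of 47 sites, so p = 19/47 ≈ 0.404255.
d = −(3/4) ln(1 − 4p/3) = −0.75 ln(1 − 0.539007) = −0.75 ln(0.460993)
  = −0.75 × (-0.774372) = 0.580779 substitutions/site.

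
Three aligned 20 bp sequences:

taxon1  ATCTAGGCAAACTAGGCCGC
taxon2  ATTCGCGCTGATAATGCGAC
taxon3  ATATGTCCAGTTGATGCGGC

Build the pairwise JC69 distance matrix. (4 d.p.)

d(taxon1,taxon2) = 0.9913, d(taxon1,taxon3) = 0.8240, d(taxon2,taxon3) = 0.5716

taxon1–taxon2: 11/20 sites differ → p = 0.55, d = −0.75 ln(1 − 0.733333) = 0.991316 ≈ 0.9913.
taxon1–taxon3: 10/20 sites differ → p = 0.5, d = −0.75 ln(1 − 0.666667) = 0.823960 ≈ 0.8240.
taxon2–taxon3: 8/20 sites differ → p = 0.4, d = −0.75 ln(1 − 0.533333) = 0.571605 ≈ 0.5716.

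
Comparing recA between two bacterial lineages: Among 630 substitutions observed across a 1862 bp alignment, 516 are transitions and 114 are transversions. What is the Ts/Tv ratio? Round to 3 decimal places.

4.526

R = 516/114 = 4.526315… ≈ 4.526 (to 3 d.p.).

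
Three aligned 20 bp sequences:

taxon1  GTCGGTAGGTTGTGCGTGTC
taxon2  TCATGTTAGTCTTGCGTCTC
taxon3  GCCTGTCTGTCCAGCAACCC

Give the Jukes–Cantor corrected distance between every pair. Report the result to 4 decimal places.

d(taxon1,taxon2) = 0.6872, d(taxon1,taxon3) = 0.9913, d(taxon2,taxon3) = 0.6872

taxon1–taxon2: 9/20 sites differ → p = 0.45, d = −0.75 ln(1 − 0.6) = 0.687218 ≈ 0.6872.
taxon1–taxon3: 11/20 sites differ → p = 0.55, d = −0.75 ln(1 − 0.733333) = 0.991316 ≈ 0.9913.
taxon2–taxon3: 9/20 sites differ → p = 0.45, d = −0.75 ln(1 − 0.6) = 0.687218 ≈ 0.6872.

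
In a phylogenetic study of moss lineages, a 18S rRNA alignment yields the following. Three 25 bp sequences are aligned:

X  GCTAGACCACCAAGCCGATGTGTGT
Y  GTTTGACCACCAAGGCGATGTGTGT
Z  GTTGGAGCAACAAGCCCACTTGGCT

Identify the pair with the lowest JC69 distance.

X–Y: 3/25 differ, p = 0.120, d = 0.131.
X–Z: 9/25 differ, p = 0.360, d = 0.490.
Y–Z: 9/25 differ, p = 0.360, d = 0.490.
The smallest distance is between X and Y.

X and Y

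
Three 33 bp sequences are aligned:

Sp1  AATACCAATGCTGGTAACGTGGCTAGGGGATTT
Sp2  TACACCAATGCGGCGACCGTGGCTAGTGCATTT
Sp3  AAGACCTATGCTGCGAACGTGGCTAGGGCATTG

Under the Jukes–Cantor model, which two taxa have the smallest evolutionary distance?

Sp1–Sp2: 8/33 differ, p = 0.242, d = 0.293.
Sp1–Sp3: 6/33 differ, p = 0.182, d = 0.208.
Sp2–Sp3: 7/33 differ, p = 0.212, d = 0.249.
The smallest distance is between Sp1 and Sp3.

Sp1 and Sp3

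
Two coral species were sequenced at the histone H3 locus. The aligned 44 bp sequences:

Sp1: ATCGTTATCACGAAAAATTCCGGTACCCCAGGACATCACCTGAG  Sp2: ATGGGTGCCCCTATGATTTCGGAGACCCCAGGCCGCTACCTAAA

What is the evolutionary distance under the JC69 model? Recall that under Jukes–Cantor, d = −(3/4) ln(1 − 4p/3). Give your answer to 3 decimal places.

0.591

The sequences differ at 18 of 44 sites, so p = 18/44 ≈ 0.409091.
d = −(3/4) ln(1 − 4p/3) = −0.75 ln(1 − 0.545455) = −0.75 ln(0.454545)
  = −0.75 × (-0.788458) = 0.591344 substitutions/site.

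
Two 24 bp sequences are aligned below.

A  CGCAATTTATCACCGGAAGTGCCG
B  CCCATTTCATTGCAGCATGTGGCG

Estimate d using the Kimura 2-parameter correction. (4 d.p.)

0.5199

Of 24 sites, 3 differences are transitions and 6 are transversions, so P = 3/24 = 0.125 and Q = 6/24 = 0.25.
Under the Kimura two-parameter model, d = −½ ln(1 − 2P − Q) − ¼ ln(1 − 2Q).
1 − 2P − Q = 0.5, giving −½ ln(0.5) = 0.346574.
1 − 2Q = 0.5, giving −¼ ln(0.5) = 0.173287.
d = 0.346574 + 0.173287 = 0.519861.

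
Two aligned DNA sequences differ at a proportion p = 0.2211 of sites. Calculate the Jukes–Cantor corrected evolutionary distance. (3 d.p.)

d = −(3/4) ln(1 − 4p/3) = −0.75 ln(1 − 0.2948) = −0.75 ln(0.7052)
  = −0.75 × (-0.349274) = 0.261956 substitutions/site.

0.262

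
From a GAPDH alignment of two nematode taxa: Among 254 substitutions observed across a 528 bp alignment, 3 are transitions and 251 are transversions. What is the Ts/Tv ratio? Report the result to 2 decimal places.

R = 3/251 = 0.011952… ≈ 0.01 (to 2 d.p.).

0.01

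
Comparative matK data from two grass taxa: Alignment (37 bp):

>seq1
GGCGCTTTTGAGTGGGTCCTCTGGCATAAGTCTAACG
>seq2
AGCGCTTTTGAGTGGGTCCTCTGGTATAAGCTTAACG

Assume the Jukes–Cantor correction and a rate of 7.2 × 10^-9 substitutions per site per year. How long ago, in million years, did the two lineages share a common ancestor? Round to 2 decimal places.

The sequences differ at 4 of 37 sites (1, 25, 31, 32), so p = 4/37 ≈ 0.108108.
d = −(3/4) ln(1 − 4p/3) = −0.75 ln(1 − 0.144144) = −0.75 ln(0.855856)
  = −0.75 × (-0.155653) = 0.116740 substitutions/site.
Under a molecular clock d = 2μt, so t = d/(2μ) = 0.116740 / (2 × 7.2 × 10^-9) = 8.11 million years.

8.11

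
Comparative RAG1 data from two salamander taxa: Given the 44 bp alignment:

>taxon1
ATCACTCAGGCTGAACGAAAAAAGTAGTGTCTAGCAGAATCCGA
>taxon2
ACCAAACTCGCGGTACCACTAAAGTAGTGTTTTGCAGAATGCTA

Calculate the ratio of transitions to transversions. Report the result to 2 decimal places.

Transitions are A↔G and C↔T; transversions are all other mismatches.
Transitions: 2. Transversions: 12.
R = 2/12 = 0.166666… ≈ 0.17 (to 2 d.p.).

0.17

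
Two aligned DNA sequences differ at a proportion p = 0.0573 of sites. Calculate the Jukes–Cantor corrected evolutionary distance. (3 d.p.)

d = −(3/4) ln(1 − 4p/3) = −0.75 ln(1 − 0.0764) = −0.75 ln(0.9236)
  = −0.75 × (-0.079476) = 0.059607 substitutions/site.

0.060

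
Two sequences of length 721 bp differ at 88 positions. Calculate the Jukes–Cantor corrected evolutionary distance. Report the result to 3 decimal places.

0.133

p = 88/721 ≈ 0.122053.
d = −(3/4) ln(1 − 4p/3) = −0.75 ln(1 − 0.162737) = −0.75 ln(0.837263)
  = −0.75 × (-0.177617) = 0.133213 substitutions/site.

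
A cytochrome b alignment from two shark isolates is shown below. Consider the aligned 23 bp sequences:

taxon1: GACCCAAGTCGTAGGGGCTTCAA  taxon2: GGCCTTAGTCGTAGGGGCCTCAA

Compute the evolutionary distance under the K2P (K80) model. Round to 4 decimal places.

Of 23 sites, 3 differences are transitions and 1 are transversions, so P = 3/23 ≈ 0.130435 and Q = 1/23 ≈ 0.043478.
Under the Kimura two-parameter model, d = −½ ln(1 − 2P − Q) − ¼ ln(1 − 2Q).
1 − 2P − Q = 0.695652, giving −½ ln(0.695652) = 0.181453.
1 − 2Q = 0.913044, giving −¼ ln(0.913044) = 0.022743.
d = 0.181453 + 0.022743 = 0.204196.

0.2042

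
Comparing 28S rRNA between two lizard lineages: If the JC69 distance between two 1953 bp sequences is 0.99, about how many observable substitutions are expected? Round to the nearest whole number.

1073

Invert JC69: p = (3/4)(1 − e^(−4d/3)) = 0.75 × (1 − e^(-1.32)) = 0.75 × (1 − 0.267135) = 0.549649.
Expected differing sites = pL ≈ 0.549649 × 1953 = 1073.464497 ≈ 1073.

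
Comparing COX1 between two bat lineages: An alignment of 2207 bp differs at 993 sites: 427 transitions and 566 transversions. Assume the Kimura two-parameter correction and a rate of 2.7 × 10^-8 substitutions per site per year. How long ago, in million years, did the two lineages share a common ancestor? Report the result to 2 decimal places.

P = 427/2207 ≈ 0.193475 and Q = 566/2207 ≈ 0.256457.
Under the Kimura two-parameter model, d = −½ ln(1 − 2P − Q) − ¼ ln(1 − 2Q).
1 − 2P − Q = 0.356593, giving −½ ln(0.356593) = 0.515580.
1 − 2Q = 0.487086, giving −¼ ln(0.487086) = 0.179829.
d = 0.515580 + 0.179829 = 0.695409.
Under a molecular clock d = 2μt, so t = d/(2μ) = 0.695409 / (2 × 2.7 × 10^-8) = 12.88 million years.

12.88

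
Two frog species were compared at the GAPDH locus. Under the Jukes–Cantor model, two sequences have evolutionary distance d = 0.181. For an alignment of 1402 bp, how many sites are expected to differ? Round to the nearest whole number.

225

Invert JC69: p = (3/4)(1 − e^(−4d/3)) = 0.75 × (1 − e^(-0.241333)) = 0.75 × (1 − 0.785580) = 0.160815.
Expected differing sites = pL ≈ 0.160815 × 1402 = 225.46263 ≈ 225.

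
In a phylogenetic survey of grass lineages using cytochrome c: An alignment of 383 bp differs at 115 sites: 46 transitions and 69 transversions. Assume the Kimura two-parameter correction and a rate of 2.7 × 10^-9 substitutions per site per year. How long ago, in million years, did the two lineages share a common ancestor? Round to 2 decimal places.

P = 46/383 ≈ 0.120104 and Q = 69/383 ≈ 0.180157.
Under the Kimura two-parameter model, d = −½ ln(1 − 2P − Q) − ¼ ln(1 − 2Q).
1 − 2P − Q = 0.579635, giving −½ ln(0.579635) = 0.272678.
1 − 2Q = 0.639686, giving −¼ ln(0.639686) = 0.111694.
d = 0.272678 + 0.111694 = 0.384372.
Under a molecular clock d = 2μt, so t = d/(2μ) = 0.384372 / (2 × 2.7 × 10^-9) = 71.18 million years.

71.18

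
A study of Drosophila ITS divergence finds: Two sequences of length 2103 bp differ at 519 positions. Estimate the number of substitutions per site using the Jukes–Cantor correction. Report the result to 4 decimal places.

0.2993

p = 519/2103 ≈ 0.24679.
d = −(3/4) ln(1 − 4p/3) = −0.75 ln(1 − 0.329053) = −0.75 ln(0.670947)
  = −0.75 × (-0.399065) = 0.299299 substitutions/site.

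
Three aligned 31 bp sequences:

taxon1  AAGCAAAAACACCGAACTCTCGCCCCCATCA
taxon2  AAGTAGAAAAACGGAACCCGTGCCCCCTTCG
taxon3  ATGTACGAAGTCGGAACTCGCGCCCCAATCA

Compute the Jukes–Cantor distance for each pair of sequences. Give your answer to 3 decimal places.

taxon1–taxon2: 9/31 sites differ → p ≈ 0.290323, d = −0.75 ln(1 − 0.387097) = 0.367161 ≈ 0.367.
taxon1–taxon3: 9/31 sites differ → p ≈ 0.290323, d = −0.75 ln(1 − 0.387097) = 0.367161 ≈ 0.367.
taxon2–taxon3: 10/31 sites differ → p ≈ 0.322581, d = −0.75 ln(1 − 0.430108) = 0.421731 ≈ 0.422.

d(taxon1,taxon2) = 0.367, d(taxon1,taxon3) = 0.367, d(taxon2,taxon3) = 0.422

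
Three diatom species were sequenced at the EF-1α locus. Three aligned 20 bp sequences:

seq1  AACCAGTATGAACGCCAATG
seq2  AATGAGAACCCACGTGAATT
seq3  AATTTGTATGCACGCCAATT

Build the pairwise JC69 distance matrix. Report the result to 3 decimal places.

seq1–seq2: 9/20 sites differ → p = 0.45, d = −0.75 ln(1 − 0.6) = 0.687218 ≈ 0.687.
seq1–seq3: 5/20 sites differ → p = 0.25, d = −0.75 ln(1 − 0.333333) = 0.304098 ≈ 0.304.
seq2–seq3: 7/20 sites differ → p = 0.35, d = −0.75 ln(1 − 0.466667) = 0.471457 ≈ 0.471.

d(seq1,seq2) = 0.687, d(seq1,seq3) = 0.304, d(seq2,seq3) = 0.471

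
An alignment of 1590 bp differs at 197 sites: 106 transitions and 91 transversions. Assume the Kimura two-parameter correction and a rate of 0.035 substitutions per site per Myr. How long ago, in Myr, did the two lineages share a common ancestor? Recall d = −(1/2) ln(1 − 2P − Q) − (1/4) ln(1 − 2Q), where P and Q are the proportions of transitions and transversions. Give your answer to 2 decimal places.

P = 106/1590 ≈ 0.066667 and Q = 91/1590 ≈ 0.057233.
Under the Kimura two-parameter model, d = −½ ln(1 − 2P − Q) − ¼ ln(1 − 2Q).
1 − 2P − Q = 0.809433, giving −½ ln(0.809433) = 0.105711.
1 − 2Q = 0.885534, giving −¼ ln(0.885534) = 0.030391.
d = 0.105711 + 0.030391 = 0.136102.
Under a molecular clock d = 2μt, so t = d/(2μ) = 0.136102 / (2 × 0.035) = 1.94 Myr.

1.94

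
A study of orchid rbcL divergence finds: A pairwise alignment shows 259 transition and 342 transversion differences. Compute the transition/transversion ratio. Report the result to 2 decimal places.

0.76

R = 259/342 = 0.757309… ≈ 0.76 (to 2 d.p.).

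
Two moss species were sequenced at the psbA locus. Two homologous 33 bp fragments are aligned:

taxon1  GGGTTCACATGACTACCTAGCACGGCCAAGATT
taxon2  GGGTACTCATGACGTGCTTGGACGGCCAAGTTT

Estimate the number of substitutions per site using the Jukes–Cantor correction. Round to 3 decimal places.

The sequences differ at 8 of 33 sites (5, 7, 14, 15, 16, 19, 21, 31), so p = 8/33 ≈ 0.242424.
d = −(3/4) ln(1 − 4p/3) = −0.75 ln(1 − 0.323232) = −0.75 ln(0.676768)
  = −0.75 × (-0.390427) = 0.292820 substitutions/site.

0.293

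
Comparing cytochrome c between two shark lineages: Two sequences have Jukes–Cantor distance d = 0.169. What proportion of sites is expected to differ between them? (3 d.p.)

0.151

p = (3/4)(1 − e^(−4d/3)) = 0.75 × (1 − e^(-0.225333)) = 0.75 × (1 − 0.798250) = 0.151313.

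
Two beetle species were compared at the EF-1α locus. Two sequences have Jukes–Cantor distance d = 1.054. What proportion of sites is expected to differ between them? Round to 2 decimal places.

0.57

p = (3/4)(1 − e^(−4d/3)) = 0.75 × (1 − e^(-1.405333)) = 0.75 × (1 − 0.245285) = 0.566036.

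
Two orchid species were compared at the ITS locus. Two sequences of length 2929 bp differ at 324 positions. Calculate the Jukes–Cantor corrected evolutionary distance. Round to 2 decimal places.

0.12

p = 324/2929 ≈ 0.110618.
d = −(3/4) ln(1 − 4p/3) = −0.75 ln(1 − 0.147491) = −0.75 ln(0.852509)
  = −0.75 × (-0.159572) = 0.119679 substitutions/site.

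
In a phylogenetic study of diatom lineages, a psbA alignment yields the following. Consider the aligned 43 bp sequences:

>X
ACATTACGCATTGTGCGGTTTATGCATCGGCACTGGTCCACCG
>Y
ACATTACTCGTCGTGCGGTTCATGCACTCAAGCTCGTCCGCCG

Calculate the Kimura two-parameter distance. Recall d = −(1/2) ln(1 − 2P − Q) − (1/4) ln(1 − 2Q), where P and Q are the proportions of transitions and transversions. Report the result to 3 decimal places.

0.364

Of 43 sites, 8 differences are transitions and 4 are transversions, so P = 8/43 ≈ 0.186047 and Q = 4/43 ≈ 0.093023.
Under the Kimura two-parameter model, d = −½ ln(1 − 2P − Q) − ¼ ln(1 − 2Q).
1 − 2P − Q = 0.534883, giving −½ ln(0.534883) = 0.312854.
1 − 2Q = 0.813954, giving −¼ ln(0.813954) = 0.051463.
d = 0.312854 + 0.051463 = 0.364317.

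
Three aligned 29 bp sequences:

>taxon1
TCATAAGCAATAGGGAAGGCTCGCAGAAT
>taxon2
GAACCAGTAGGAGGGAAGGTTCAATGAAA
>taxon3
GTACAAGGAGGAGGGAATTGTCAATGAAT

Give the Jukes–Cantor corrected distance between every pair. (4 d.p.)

taxon1–taxon2: 12/29 sites differ → p ≈ 0.413793, d = −0.75 ln(1 − 0.551724) = 0.601760 ≈ 0.6018.
taxon1–taxon3: 12/29 sites differ → p ≈ 0.413793, d = −0.75 ln(1 − 0.551724) = 0.601760 ≈ 0.6018.
taxon2–taxon3: 7/29 sites differ → p ≈ 0.241379, d = −0.75 ln(1 − 0.321839) = 0.291278 ≈ 0.2913.

d(taxon1,taxon2) = 0.6018, d(taxon1,taxon3) = 0.6018, d(taxon2,taxon3) = 0.2913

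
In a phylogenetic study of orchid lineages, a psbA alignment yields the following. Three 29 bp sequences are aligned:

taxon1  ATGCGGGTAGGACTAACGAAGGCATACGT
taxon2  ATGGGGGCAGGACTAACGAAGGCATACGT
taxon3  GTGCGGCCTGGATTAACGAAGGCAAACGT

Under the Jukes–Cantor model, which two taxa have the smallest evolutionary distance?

taxon1–taxon2: 2/29 differ, p = 0.069, d = 0.072.
taxon1–taxon3: 6/29 differ, p = 0.207, d = 0.242.
taxon2–taxon3: 6/29 differ, p = 0.207, d = 0.242.
The smallest distance is between taxon1 and taxon2.

taxon1 and taxon2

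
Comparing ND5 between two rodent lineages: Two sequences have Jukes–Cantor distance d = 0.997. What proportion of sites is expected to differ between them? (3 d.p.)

0.552

p = (3/4)(1 − e^(−4d/3)) = 0.75 × (1 − e^(-1.329333)) = 0.75 × (1 − 0.264654) = 0.551510.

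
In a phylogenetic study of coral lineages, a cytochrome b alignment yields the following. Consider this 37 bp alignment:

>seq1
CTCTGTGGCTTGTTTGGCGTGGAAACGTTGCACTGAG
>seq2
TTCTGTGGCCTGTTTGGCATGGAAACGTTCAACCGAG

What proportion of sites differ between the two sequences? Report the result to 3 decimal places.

The sequences differ at 6 of 37 positions (sites 1, 10, 19, 30, 31, 34).
p = 6/37 = 0.162162… ≈ 0.162 (to 3 d.p.).

0.162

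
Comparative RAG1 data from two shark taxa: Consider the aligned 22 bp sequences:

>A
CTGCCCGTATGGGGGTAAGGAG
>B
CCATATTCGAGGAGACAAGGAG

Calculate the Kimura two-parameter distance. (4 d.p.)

Of 22 sites, 9 differences are transitions and 3 are transversions, so P = 9/22 ≈ 0.409091 and Q = 3/22 ≈ 0.136364.
Under the Kimura two-parameter model, d = −½ ln(1 − 2P − Q) − ¼ ln(1 − 2Q).
1 − 2P − Q = 0.045454, giving −½ ln(0.045454) = 1.545527.
1 − 2Q = 0.727272, giving −¼ ln(0.727272) = 0.079614.
d = 1.545527 + 0.079614 = 1.625141.

1.6251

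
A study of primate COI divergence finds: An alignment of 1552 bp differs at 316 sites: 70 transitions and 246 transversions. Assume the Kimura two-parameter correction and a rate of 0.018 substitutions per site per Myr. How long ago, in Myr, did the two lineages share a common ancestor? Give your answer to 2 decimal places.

6.62

P = 70/1552 ≈ 0.045103 and Q = 246/1552 ≈ 0.158505.
Under the Kimura two-parameter model, d = −½ ln(1 − 2P − Q) − ¼ ln(1 − 2Q).
1 − 2P − Q = 0.751289, giving −½ ln(0.751289) = 0.142982.
1 − 2Q = 0.68299, giving −¼ ln(0.68299) = 0.095319.
d = 0.142982 + 0.095319 = 0.238301.
Under a molecular clock d = 2μt, so t = d/(2μ) = 0.238301 / (2 × 0.018) = 6.62 Myr.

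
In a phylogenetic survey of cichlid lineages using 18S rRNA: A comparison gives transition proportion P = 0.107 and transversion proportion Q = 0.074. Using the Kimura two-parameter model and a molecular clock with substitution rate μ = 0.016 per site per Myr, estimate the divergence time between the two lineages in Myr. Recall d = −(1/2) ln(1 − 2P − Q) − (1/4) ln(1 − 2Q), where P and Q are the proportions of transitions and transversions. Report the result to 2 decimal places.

Under the Kimura two-parameter model, d = −½ ln(1 − 2P − Q) − ¼ ln(1 − 2Q).
1 − 2P − Q = 0.712, giving −½ ln(0.712) = 0.169839.
1 − 2Q = 0.852, giving −¼ ln(0.852) = 0.040042.
d = 0.169839 + 0.040042 = 0.209881.
Under a molecular clock d = 2μt, so t = d/(2μ) = 0.209881 / (2 × 0.016) = 6.56 Myr.

6.56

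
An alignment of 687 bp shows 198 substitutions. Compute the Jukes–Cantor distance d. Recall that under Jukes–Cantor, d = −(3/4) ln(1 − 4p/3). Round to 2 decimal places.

0.36

p = 198/687 ≈ 0.28821.
d = −(3/4) ln(1 − 4p/3) = −0.75 ln(1 − 0.38428) = −0.75 ln(0.61572)
  = −0.75 × (-0.484963) = 0.363722 substitutions/site.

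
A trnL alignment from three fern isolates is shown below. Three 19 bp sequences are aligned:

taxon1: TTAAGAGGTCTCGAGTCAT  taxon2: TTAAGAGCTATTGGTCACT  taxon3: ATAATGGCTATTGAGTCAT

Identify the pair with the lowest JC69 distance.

taxon1 and taxon3

taxon1–taxon2: 8/19 differ, p = 0.421, d = 0.618.
taxon1–taxon3: 6/19 differ, p = 0.316, d = 0.410.
taxon2–taxon3: 8/19 differ, p = 0.421, d = 0.618.
The smallest distance is between taxon1 and taxon3.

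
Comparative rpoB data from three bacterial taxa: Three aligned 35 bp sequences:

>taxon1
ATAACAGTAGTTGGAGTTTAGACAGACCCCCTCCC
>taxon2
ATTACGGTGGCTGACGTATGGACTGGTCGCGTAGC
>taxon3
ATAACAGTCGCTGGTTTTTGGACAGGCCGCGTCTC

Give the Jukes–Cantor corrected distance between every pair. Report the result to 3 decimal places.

d(taxon1,taxon2) = 0.635, d(taxon1,taxon3) = 0.315, d(taxon2,taxon3) = 0.407

taxon1–taxon2: 15/35 sites differ → p ≈ 0.428571, d = −0.75 ln(1 − 0.571428) = 0.635472 ≈ 0.635.
taxon1–taxon3: 9/35 sites differ → p ≈ 0.257143, d = −0.75 ln(1 − 0.342857) = 0.314890 ≈ 0.315.
taxon2–taxon3: 11/35 sites differ → p ≈ 0.314286, d = −0.75 ln(1 − 0.419048) = 0.407315 ≈ 0.407.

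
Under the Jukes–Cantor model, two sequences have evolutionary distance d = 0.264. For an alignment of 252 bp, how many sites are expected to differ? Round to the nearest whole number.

56

Invert JC69: p = (3/4)(1 − e^(−4d/3)) = 0.75 × (1 − e^(-0.352)) = 0.75 × (1 − 0.703280) = 0.222540.
Expected differing sites = pL ≈ 0.222540 × 252 = 56.08008 ≈ 56.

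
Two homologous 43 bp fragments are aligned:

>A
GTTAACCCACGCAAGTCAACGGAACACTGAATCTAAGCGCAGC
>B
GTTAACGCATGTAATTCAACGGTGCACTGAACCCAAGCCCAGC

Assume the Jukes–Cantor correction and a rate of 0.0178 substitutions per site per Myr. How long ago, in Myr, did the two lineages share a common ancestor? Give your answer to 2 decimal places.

6.89

The sequences differ at 9 of 43 sites (7, 10, 12, 15, 23, 24, 32, 34, 39), so p = 9/43 ≈ 0.209302.
d = −(3/4) ln(1 − 4p/3) = −0.75 ln(1 − 0.279069) = −0.75 ln(0.720931)
  = −0.75 × (-0.327212) = 0.245409 substitutions/site.
Under a molecular clock d = 2μt, so t = d/(2μ) = 0.245409 / (2 × 0.0178) = 6.89 Myr.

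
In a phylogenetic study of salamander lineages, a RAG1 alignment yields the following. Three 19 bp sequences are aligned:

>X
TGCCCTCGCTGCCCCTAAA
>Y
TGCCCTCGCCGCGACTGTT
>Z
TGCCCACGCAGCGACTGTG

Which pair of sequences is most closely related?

X–Y: 6/19 differ, p = 0.316, d = 0.410.
X–Z: 7/19 differ, p = 0.368, d = 0.507.
Y–Z: 3/19 differ, p = 0.158, d = 0.177.
The smallest distance is between Y and Z.

Y and Z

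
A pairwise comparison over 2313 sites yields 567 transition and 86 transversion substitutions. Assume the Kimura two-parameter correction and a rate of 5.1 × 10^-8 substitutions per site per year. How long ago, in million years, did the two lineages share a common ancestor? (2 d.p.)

3.86

P = 567/2313 ≈ 0.245136 and Q = 86/2313 ≈ 0.037181.
Under the Kimura two-parameter model, d = −½ ln(1 − 2P − Q) − ¼ ln(1 − 2Q).
1 − 2P − Q = 0.472547, giving −½ ln(0.472547) = 0.374809.
1 − 2Q = 0.925638, giving −¼ ln(0.925638) = 0.019318.
d = 0.374809 + 0.019318 = 0.394127.
Under a molecular clock d = 2μt, so t = d/(2μ) = 0.394127 / (2 × 5.1 × 10^-8) = 3.86 million years.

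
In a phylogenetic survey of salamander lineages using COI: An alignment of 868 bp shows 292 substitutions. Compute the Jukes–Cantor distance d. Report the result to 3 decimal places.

0.446

p = 292/868 ≈ 0.336406.
d = −(3/4) ln(1 − 4p/3) = −0.75 ln(1 − 0.448541) = −0.75 ln(0.551459)
  = −0.75 × (-0.595188) = 0.446391 substitutions/site.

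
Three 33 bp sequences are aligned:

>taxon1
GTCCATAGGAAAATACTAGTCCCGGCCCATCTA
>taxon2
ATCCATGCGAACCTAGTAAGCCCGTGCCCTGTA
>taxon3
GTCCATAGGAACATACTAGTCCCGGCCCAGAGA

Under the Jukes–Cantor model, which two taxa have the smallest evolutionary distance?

taxon1–taxon2: 12/33 differ, p = 0.364, d = 0.497.
taxon1–taxon3: 4/33 differ, p = 0.121, d = 0.132.
taxon2–taxon3: 13/33 differ, p = 0.394, d = 0.559.
The smallest distance is between taxon1 and taxon3.

taxon1 and taxon3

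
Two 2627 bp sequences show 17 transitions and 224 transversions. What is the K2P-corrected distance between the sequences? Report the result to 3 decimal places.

0.098

P = 17/2627 ≈ 0.006471 and Q = 224/2627 ≈ 0.085268.
Under the Kimura two-parameter model, d = −½ ln(1 − 2P − Q) − ¼ ln(1 − 2Q).
1 − 2P − Q = 0.90179, giving −½ ln(0.90179) = 0.051687.
1 − 2Q = 0.829464, giving −¼ ln(0.829464) = 0.046744.
d = 0.051687 + 0.046744 = 0.098431.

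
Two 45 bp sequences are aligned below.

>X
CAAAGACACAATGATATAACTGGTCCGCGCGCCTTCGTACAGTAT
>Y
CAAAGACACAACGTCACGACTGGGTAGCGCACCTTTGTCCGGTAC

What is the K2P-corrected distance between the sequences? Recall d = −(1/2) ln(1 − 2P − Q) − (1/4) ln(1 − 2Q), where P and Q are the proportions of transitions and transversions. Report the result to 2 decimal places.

0.38

Of 45 sites, 9 differences are transitions and 4 are transversions, so P = 9/45 = 0.2 and Q = 4/45 ≈ 0.088889.
Under the Kimura two-parameter model, d = −½ ln(1 − 2P − Q) − ¼ ln(1 − 2Q).
1 − 2P − Q = 0.511111, giving −½ ln(0.511111) = 0.335584.
1 − 2Q = 0.822222, giving −¼ ln(0.822222) = 0.048936.
d = 0.335584 + 0.048936 = 0.384520.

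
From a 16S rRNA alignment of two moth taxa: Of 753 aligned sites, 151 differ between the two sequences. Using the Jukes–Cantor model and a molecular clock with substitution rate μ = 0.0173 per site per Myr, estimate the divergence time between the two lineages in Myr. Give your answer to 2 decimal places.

6.74

p = 151/753 ≈ 0.200531.
d = −(3/4) ln(1 − 4p/3) = −0.75 ln(1 − 0.267375) = −0.75 ln(0.732625)
  = −0.75 × (-0.311121) = 0.233341 substitutions/site.
Under a molecular clock d = 2μt, so t = d/(2μ) = 0.233341 / (2 × 0.0173) = 6.74 Myr.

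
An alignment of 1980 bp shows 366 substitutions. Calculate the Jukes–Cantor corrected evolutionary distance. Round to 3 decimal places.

p = 366/1980 ≈ 0.184848.
d = −(3/4) ln(1 − 4p/3) = −0.75 ln(1 − 0.246464) = −0.75 ln(0.753536)
  = −0.75 × (-0.282978) = 0.212234 substitutions/site.

0.212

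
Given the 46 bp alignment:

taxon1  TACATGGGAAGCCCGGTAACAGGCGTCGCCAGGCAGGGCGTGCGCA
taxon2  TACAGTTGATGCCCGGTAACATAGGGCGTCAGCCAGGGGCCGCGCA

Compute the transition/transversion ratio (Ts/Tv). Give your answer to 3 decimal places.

Transitions are A↔G and C↔T; transversions are all other mismatches.
Transitions: 3. Transversions: 10.
R = 3/10 = 0.300.

0.300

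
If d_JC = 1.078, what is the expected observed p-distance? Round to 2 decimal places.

p = (3/4)(1 − e^(−4d/3)) = 0.75 × (1 − e^(-1.437333)) = 0.75 × (1 − 0.237560) = 0.571830.

0.57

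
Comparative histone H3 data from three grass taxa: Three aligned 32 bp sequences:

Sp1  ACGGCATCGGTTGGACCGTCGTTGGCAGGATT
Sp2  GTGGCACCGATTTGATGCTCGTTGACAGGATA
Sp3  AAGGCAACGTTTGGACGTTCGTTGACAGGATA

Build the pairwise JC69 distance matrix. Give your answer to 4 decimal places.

Sp1–Sp2: 10/32 sites differ → p = 0.3125, d = −0.75 ln(1 − 0.416667) = 0.404248 ≈ 0.4042.
Sp1–Sp3: 7/32 sites differ → p = 0.21875, d = −0.75 ln(1 − 0.291667) = 0.258631 ≈ 0.2586.
Sp2–Sp3: 7/32 sites differ → p = 0.21875, d = −0.75 ln(1 − 0.291667) = 0.258631 ≈ 0.2586.

d(Sp1,Sp2) = 0.4042, d(Sp1,Sp3) = 0.2586, d(Sp2,Sp3) = 0.2586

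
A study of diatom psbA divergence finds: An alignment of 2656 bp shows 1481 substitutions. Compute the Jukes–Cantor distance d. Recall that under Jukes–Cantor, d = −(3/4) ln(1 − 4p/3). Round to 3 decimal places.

p = 1481/2656 ≈ 0.557605.
d = −(3/4) ln(1 − 4p/3) = −0.75 ln(1 − 0.743473) = −0.75 ln(0.256527)
  = −0.75 × (-1.360521) = 1.020391 substitutions/site.

1.020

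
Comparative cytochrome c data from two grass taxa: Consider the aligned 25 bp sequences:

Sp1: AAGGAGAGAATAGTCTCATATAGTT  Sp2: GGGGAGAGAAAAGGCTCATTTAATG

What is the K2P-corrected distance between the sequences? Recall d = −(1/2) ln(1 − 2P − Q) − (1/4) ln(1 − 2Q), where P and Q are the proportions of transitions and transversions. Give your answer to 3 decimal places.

Of 25 sites, 3 differences are transitions and 4 are transversions, so P = 3/25 = 0.12 and Q = 4/25 = 0.16.
Under the Kimura two-parameter model, d = −½ ln(1 − 2P − Q) − ¼ ln(1 − 2Q).
1 − 2P − Q = 0.6, giving −½ ln(0.6) = 0.255413.
1 − 2Q = 0.68, giving −¼ ln(0.68) = 0.096416.
d = 0.255413 + 0.096416 = 0.351829.

0.352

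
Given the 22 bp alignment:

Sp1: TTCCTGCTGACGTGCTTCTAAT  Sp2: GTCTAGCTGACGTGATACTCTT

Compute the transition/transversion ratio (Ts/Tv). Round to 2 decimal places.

0.17

Transitions are A↔G and C↔T; transversions are all other mismatches.
Transitions: 1. Transversions: 6.
R = 1/6 = 0.166666… ≈ 0.17 (to 2 d.p.).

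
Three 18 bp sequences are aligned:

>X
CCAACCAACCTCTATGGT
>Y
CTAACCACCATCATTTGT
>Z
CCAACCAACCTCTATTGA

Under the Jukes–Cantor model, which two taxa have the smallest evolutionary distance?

X and Z

X–Y: 6/18 differ, p = 0.333, d = 0.441.
X–Z: 2/18 differ, p = 0.111, d = 0.120.
Y–Z: 6/18 differ, p = 0.333, d = 0.441.
The smallest distance is between X and Z.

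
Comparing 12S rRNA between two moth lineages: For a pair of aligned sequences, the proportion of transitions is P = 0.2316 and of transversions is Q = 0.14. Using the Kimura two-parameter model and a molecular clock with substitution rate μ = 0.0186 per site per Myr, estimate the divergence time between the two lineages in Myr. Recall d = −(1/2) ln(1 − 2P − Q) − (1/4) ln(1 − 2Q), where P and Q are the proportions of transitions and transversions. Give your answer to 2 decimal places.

Under the Kimura two-parameter model, d = −½ ln(1 − 2P − Q) − ¼ ln(1 − 2Q).
1 − 2P − Q = 0.3968, giving −½ ln(0.3968) = 0.462161.
1 − 2Q = 0.72, giving −¼ ln(0.72) = 0.082126.
d = 0.462161 + 0.082126 = 0.544287.
Under a molecular clock d = 2μt, so t = d/(2μ) = 0.544287 / (2 × 0.0186) = 14.63 Myr.

14.63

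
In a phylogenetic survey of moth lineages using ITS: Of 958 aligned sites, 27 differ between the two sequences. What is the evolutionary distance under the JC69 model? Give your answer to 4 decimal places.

0.0287

p = 27/958 ≈ 0.028184.
d = −(3/4) ln(1 − 4p/3) = −0.75 ln(1 − 0.037579) = −0.75 ln(0.962421)
  = −0.75 × (-0.038303) = 0.028727 substitutions/site.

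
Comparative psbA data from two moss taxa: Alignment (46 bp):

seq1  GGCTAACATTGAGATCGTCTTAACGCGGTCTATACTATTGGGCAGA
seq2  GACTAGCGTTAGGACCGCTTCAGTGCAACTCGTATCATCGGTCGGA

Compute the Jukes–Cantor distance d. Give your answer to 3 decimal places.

The sequences differ at 22 of 46 sites, so p = 22/46 ≈ 0.478261.
d = −(3/4) ln(1 − 4p/3) = −0.75 ln(1 − 0.637681) = −0.75 ln(0.362319)
  = −0.75 × (-1.015230) = 0.761423 substitutions/site.

0.761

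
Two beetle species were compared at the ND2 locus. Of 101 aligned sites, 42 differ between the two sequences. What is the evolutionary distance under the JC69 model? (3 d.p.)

p = 42/101 ≈ 0.415842.
d = −(3/4) ln(1 − 4p/3) = −0.75 ln(1 − 0.554456) = −0.75 ln(0.445544)
  = −0.75 × (-0.808459) = 0.606344 substitutions/site.

0.606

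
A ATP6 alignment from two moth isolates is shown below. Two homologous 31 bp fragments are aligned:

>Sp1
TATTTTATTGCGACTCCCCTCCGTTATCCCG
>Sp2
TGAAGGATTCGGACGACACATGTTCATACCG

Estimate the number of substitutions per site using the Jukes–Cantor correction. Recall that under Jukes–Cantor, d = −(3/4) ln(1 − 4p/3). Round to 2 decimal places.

The sequences differ at 16 of 31 sites, so p = 16/31 ≈ 0.516129.
d = −(3/4) ln(1 − 4p/3) = −0.75 ln(1 − 0.688172) = −0.75 ln(0.311828)
  = −0.75 × (-1.165304) = 0.873978 substitutions/site.

0.87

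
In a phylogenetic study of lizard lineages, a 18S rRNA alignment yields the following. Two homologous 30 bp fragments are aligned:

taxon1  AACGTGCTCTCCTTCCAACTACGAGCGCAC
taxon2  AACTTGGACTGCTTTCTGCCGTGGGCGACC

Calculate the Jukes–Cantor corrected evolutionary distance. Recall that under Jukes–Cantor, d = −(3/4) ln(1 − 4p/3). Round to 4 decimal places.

The sequences differ at 13 of 30 sites, so p = 13/30 ≈ 0.433333.
d = −(3/4) ln(1 − 4p/3) = −0.75 ln(1 − 0.577777) = −0.75 ln(0.422223)
  = −0.75 × (-0.862222) = 0.646667 substitutions/site.

0.6467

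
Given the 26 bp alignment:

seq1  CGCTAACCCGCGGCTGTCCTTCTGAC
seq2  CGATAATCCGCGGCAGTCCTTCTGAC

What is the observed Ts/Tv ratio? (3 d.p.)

0.500

Transitions are A↔G and C↔T; transversions are all other mismatches.
Transitions: 1. Transversions: 2.
R = 1/2 = 0.500.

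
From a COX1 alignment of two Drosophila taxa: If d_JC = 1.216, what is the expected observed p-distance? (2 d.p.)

p = (3/4)(1 − e^(−4d/3)) = 0.75 × (1 − e^(-1.621333)) = 0.75 × (1 − 0.197635) = 0.601774.

0.60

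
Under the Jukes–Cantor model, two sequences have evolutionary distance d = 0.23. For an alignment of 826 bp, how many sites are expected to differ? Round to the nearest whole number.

Invert JC69: p = (3/4)(1 − e^(−4d/3)) = 0.75 × (1 − e^(-0.306667)) = 0.75 × (1 − 0.735896) = 0.198078.
Expected differing sites = pL ≈ 0.198078 × 826 = 163.612428 ≈ 164.

164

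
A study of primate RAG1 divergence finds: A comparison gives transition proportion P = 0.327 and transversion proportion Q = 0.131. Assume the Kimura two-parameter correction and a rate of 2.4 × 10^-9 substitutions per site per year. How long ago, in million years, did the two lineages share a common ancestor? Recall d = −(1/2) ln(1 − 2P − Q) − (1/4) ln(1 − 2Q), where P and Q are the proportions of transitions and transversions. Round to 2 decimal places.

175.94

Under the Kimura two-parameter model, d = −½ ln(1 − 2P − Q) − ¼ ln(1 − 2Q).
1 − 2P − Q = 0.215, giving −½ ln(0.215) = 0.768559.
1 − 2Q = 0.738, giving −¼ ln(0.738) = 0.075953.
d = 0.768559 + 0.075953 = 0.844512.
Under a molecular clock d = 2μt, so t = d/(2μ) = 0.844512 / (2 × 2.4 × 10^-9) = 175.94 million years.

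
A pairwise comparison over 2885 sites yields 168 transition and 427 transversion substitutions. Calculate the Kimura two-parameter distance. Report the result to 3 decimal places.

0.241

P = 168/2885 ≈ 0.058232 and Q = 427/2885 ≈ 0.148007.
Under the Kimura two-parameter model, d = −½ ln(1 − 2P − Q) − ¼ ln(1 − 2Q).
1 − 2P − Q = 0.735529, giving −½ ln(0.735529) = 0.153583.
1 − 2Q = 0.703986, giving −¼ ln(0.703986) = 0.087749.
d = 0.153583 + 0.087749 = 0.241332.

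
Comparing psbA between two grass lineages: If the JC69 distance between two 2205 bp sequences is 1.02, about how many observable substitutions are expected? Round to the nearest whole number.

1229

Invert JC69: p = (3/4)(1 − e^(−4d/3)) = 0.75 × (1 − e^(-1.36)) = 0.75 × (1 − 0.256661) = 0.557504.
Expected differing sites = pL ≈ 0.557504 × 2205 = 1229.29632 ≈ 1229.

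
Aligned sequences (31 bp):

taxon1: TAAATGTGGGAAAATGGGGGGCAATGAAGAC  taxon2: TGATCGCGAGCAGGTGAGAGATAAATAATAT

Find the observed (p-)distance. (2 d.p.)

0.52

The sequences differ at 16 of 31 positions.
p = 16/31 = 0.516129… ≈ 0.52 (to 2 d.p.).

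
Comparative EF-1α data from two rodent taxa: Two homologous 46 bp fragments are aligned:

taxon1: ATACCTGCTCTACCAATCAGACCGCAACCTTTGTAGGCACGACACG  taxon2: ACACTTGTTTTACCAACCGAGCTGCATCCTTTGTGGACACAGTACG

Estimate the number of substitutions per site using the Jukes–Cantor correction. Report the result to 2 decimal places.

The sequences differ at 15 of 46 sites, so p = 15/46 ≈ 0.326087.
d = −(3/4) ln(1 − 4p/3) = −0.75 ln(1 − 0.434783) = −0.75 ln(0.565217)
  = −0.75 × (-0.570546) = 0.427910 substitutions/site.

0.43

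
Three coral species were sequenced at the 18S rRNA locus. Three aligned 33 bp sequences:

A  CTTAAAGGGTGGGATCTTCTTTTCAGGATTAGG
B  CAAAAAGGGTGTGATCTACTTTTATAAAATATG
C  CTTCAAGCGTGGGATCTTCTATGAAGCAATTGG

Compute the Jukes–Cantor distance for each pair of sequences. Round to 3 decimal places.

A–B: 10/33 sites differ → p ≈ 0.30303, d = −0.75 ln(1 − 0.40404) = 0.388186 ≈ 0.388.
A–C: 8/33 sites differ → p ≈ 0.242424, d = −0.75 ln(1 − 0.323232) = 0.292820 ≈ 0.293.
B–C: 13/33 sites differ → p ≈ 0.393939, d = −0.75 ln(1 − 0.525252) = 0.558728 ≈ 0.559.

d(A,B) = 0.388, d(A,C) = 0.293, d(B,C) = 0.559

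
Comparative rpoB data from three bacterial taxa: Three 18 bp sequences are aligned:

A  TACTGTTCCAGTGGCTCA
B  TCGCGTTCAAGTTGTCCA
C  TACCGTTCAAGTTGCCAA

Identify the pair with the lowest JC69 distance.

A–B: 7/18 differ, p = 0.389, d = 0.548.
A–C: 5/18 differ, p = 0.278, d = 0.347.
B–C: 4/18 differ, p = 0.222, d = 0.264.
The smallest distance is between B and C.

B and C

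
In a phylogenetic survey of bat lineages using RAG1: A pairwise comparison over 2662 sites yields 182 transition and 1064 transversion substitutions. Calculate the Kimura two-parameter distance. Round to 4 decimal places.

0.7860

P = 182/2662 ≈ 0.06837 and Q = 1064/2662 ≈ 0.399699.
Under the Kimura two-parameter model, d = −½ ln(1 − 2P − Q) − ¼ ln(1 − 2Q).
1 − 2P − Q = 0.463561, giving −½ ln(0.463561) = 0.384409.
1 − 2Q = 0.200602, giving −¼ ln(0.200602) = 0.401608.
d = 0.384409 + 0.401608 = 0.786017.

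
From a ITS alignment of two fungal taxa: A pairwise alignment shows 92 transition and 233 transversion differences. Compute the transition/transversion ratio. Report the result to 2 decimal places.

R = 92/233 = 0.394849… ≈ 0.39 (to 2 d.p.).

0.39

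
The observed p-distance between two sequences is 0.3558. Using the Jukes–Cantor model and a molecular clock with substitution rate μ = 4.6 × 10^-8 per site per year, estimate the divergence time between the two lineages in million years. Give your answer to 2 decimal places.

5.24

d = −(3/4) ln(1 − 4p/3) = −0.75 ln(1 − 0.4744) = −0.75 ln(0.5256)
  = −0.75 × (-0.643215) = 0.482411 substitutions/site.
Under a molecular clock d = 2μt, so t = d/(2μ) = 0.482411 / (2 × 4.6 × 10^-8) = 5.24 million years.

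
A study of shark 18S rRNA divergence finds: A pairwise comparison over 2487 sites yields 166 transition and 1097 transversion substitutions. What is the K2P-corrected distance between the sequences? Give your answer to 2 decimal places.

P = 166/2487 ≈ 0.066747 and Q = 1097/2487 ≈ 0.441094.
Under the Kimura two-parameter model, d = −½ ln(1 − 2P − Q) − ¼ ln(1 − 2Q).
1 − 2P − Q = 0.425412, giving −½ ln(0.425412) = 0.427349.
1 − 2Q = 0.117812, giving −¼ ln(0.117812) = 0.534666.
d = 0.427349 + 0.534666 = 0.962015.

0.96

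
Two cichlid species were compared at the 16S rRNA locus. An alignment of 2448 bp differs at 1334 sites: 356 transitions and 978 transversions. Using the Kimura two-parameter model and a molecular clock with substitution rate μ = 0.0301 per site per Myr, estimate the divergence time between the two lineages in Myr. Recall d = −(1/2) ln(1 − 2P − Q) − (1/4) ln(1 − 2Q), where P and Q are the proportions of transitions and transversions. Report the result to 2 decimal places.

P = 356/2448 ≈ 0.145425 and Q = 978/2448 ≈ 0.39951.
Under the Kimura two-parameter model, d = −½ ln(1 − 2P − Q) − ¼ ln(1 − 2Q).
1 − 2P − Q = 0.30964, giving −½ ln(0.30964) = 0.586172.
1 − 2Q = 0.20098, giving −¼ ln(0.20098) = 0.401137.
d = 0.586172 + 0.401137 = 0.987309.
Under a molecular clock d = 2μt, so t = d/(2μ) = 0.987309 / (2 × 0.0301) = 16.40 Myr.

16.40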